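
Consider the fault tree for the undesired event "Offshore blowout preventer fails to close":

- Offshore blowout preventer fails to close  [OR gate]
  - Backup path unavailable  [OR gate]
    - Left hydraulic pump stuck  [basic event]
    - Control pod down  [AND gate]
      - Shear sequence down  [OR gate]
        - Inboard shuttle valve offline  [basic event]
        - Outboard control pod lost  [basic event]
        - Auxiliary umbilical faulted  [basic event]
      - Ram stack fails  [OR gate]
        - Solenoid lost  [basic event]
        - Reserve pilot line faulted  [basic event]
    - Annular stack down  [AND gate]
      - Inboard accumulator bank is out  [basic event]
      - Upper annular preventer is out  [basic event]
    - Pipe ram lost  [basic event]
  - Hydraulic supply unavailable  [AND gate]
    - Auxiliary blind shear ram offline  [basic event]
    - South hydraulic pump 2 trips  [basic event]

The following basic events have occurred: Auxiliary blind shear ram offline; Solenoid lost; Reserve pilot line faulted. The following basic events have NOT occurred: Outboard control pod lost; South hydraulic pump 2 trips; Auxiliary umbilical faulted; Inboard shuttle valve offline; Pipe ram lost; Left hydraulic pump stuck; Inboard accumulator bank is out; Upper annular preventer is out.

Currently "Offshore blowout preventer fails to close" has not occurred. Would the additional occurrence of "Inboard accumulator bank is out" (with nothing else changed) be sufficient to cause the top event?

Counterfactual: set "Inboard accumulator bank is out" to occurred.
Shear sequence down [OR]: Inboard shuttle valve offline=not, Outboard control pod lost=not, Auxiliary umbilical faulted=not → no input occurs → does not occur.
Ram stack fails [OR]: Solenoid lost=occurs, Reserve pilot line faulted=occurs → at least one input occurs → occurs.
Control pod down [AND]: Shear sequence down=not, Ram stack fails=occurs → not all inputs occur → does not occur.
Annular stack down [AND]: Inboard accumulator bank is out=occurs, Upper annular preventer is out=not → not all inputs occur → does not occur.
Backup path unavailable [OR]: Left hydraulic pump stuck=not, Control pod down=not, Annular stack down=not, Pipe ram lost=not → no input occurs → does not occur.
Hydraulic supply unavailable [AND]: Auxiliary blind shear ram offline=occurs, South hydraulic pump 2 trips=not → not all inputs occur → does not occur.
Offshore blowout preventer fails to close [OR]: Backup path unavailable=not, Hydraulic supply unavailable=not → no input occurs → does not occur.

No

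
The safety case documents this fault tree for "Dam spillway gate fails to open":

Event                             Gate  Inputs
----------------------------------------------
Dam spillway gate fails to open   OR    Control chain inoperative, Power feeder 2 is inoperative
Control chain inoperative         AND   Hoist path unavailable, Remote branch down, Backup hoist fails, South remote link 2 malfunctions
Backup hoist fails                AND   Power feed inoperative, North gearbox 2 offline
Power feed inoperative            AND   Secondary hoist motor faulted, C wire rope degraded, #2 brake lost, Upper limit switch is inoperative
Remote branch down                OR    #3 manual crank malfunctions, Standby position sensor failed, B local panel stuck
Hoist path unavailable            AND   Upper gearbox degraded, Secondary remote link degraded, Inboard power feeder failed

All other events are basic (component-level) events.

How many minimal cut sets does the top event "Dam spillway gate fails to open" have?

4

Hoist path unavailable [AND]: one cut set from each child combined → 1 × 1 × 1 = 1 cut set(s).
Remote branch down [OR]: union of children's cut sets → 3 cut set(s).
Power feed inoperative [AND]: one cut set from each child combined → 1 × 1 × 1 × 1 = 1 cut set(s).
Backup hoist fails [AND]: one cut set from each child combined → 1 × 1 = 1 cut set(s).
Control chain inoperative [AND]: one cut set from each child combined → 1 × 3 × 1 × 1 = 3 cut set(s).
Dam spillway gate fails to open [OR]: union of children's cut sets → 4 cut set(s).
Minimal cut sets: {#2 brake lost, #3 manual crank malfunctions, C wire rope degraded, Inboard power feeder failed, North gearbox 2 offline, Secondary hoist motor faulted, Secondary remote link degraded, South remote link 2 malfunctions, Upper gearbox degraded, Upper limit switch is inoperative}; {#2 brake lost, C wire rope degraded, Inboard power feeder failed, North gearbox 2 offline, Secondary hoist motor faulted, Secondary remote link degraded, South remote link 2 malfunctions, Standby position sensor failed, Upper gearbox degraded, Upper limit switch is inoperative}; {#2 brake lost, B local panel stuck, C wire rope degraded, Inboard power feeder failed, North gearbox 2 offline, Secondary hoist motor faulted, Secondary remote link degraded, South remote link 2 malfunctions, Upper gearbox degraded, Upper limit switch is inoperative}; {Power feeder 2 is inoperative}.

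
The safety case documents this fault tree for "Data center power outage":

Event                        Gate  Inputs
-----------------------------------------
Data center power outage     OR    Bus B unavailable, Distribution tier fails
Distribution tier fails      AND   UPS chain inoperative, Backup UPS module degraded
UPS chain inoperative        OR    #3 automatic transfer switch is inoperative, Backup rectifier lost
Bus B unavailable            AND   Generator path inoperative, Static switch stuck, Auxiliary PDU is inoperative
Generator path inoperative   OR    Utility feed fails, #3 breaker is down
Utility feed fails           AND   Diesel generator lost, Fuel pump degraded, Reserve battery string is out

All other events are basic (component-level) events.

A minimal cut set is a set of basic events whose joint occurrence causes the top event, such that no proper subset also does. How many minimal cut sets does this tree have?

4

Utility feed fails [AND]: one cut set from each child combined → 1 × 1 × 1 = 1 cut set(s).
Generator path inoperative [OR]: union of children's cut sets → 2 cut set(s).
Bus B unavailable [AND]: one cut set from each child combined → 2 × 1 × 1 = 2 cut set(s).
UPS chain inoperative [OR]: union of children's cut sets → 2 cut set(s).
Distribution tier fails [AND]: one cut set from each child combined → 2 × 1 = 2 cut set(s).
Data center power outage [OR]: union of children's cut sets → 4 cut set(s).
Minimal cut sets: {Auxiliary PDU is inoperative, Diesel generator lost, Fuel pump degraded, Reserve battery string is out, Static switch stuck}; {#3 breaker is down, Auxiliary PDU is inoperative, Static switch stuck}; {#3 automatic transfer switch is inoperative, Backup UPS module degraded}; {Backup UPS module degraded, Backup rectifier lost}.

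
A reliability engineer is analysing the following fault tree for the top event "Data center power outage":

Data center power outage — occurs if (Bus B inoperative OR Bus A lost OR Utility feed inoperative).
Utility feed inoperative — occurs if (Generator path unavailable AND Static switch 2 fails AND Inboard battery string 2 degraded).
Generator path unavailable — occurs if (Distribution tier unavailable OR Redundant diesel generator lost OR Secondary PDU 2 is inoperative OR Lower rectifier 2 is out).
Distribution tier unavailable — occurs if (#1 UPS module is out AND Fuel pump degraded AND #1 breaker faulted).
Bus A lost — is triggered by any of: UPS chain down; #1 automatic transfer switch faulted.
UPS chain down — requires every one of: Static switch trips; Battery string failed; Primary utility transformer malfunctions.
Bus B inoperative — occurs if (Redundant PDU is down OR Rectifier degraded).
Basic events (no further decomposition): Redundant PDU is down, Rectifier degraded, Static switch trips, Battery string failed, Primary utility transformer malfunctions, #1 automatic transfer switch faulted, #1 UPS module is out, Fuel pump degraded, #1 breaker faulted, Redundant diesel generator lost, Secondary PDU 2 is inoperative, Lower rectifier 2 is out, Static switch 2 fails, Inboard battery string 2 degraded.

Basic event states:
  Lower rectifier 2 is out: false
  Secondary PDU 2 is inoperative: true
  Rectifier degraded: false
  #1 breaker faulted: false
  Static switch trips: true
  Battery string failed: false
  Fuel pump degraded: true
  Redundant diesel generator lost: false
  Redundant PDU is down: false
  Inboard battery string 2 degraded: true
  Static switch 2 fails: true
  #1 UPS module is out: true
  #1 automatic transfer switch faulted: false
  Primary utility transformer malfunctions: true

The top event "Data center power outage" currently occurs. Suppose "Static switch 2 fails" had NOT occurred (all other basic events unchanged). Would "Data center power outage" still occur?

Counterfactual: set "Static switch 2 fails" to not occurred.
Bus B inoperative [OR]: Redundant PDU is down=not, Rectifier degraded=not → no input occurs → does not occur.
UPS chain down [AND]: Static switch trips=occurs, Battery string failed=not, Primary utility transformer malfunctions=occurs → not all inputs occur → does not occur.
Bus A lost [OR]: UPS chain down=not, #1 automatic transfer switch faulted=not → no input occurs → does not occur.
Distribution tier unavailable [AND]: #1 UPS module is out=occurs, Fuel pump degraded=occurs, #1 breaker faulted=not → not all inputs occur → does not occur.
Generator path unavailable [OR]: Distribution tier unavailable=not, Redundant diesel generator lost=not, Secondary PDU 2 is inoperative=occurs, Lower rectifier 2 is out=not → at least one input occurs → occurs.
Utility feed inoperative [AND]: Generator path unavailable=occurs, Static switch 2 fails=not, Inboard battery string 2 degraded=occurs → not all inputs occur → does not occur.
Data center power outage [OR]: Bus B inoperative=not, Bus A lost=not, Utility feed inoperative=not → no input occurs → does not occur.

No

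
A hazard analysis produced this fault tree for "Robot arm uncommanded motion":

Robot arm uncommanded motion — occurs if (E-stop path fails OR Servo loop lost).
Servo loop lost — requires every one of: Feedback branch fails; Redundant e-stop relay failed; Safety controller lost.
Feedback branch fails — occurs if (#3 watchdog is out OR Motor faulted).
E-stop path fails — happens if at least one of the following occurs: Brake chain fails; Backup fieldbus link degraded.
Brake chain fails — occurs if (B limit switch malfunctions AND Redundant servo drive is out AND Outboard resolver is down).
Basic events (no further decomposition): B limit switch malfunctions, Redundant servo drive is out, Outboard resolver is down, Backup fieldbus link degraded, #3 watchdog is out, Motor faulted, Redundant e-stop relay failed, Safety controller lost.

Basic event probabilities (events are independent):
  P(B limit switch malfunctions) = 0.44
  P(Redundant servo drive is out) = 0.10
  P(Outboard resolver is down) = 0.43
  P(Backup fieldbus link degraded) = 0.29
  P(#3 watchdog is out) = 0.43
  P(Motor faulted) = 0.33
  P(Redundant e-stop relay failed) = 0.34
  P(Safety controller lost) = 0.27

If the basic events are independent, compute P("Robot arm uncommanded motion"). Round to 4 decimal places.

0.3430

P(Brake chain fails) [AND] = 0.44 × 0.10 × 0.43 = 0.018920
P(E-stop path fails) [OR] = 1 − (1−0.018920) × (1−0.29) = 0.303433
P(Feedback branch fails) [OR] = 1 − (1−0.43) × (1−0.33) = 0.618100
P(Servo loop lost) [AND] = 0.618100 × 0.34 × 0.27 = 0.056742
P(Robot arm uncommanded motion) [OR] = 1 − (1−0.303433) × (1−0.056742) = 0.342958
Rounded to 4 decimal places: P(Robot arm uncommanded motion) ≈ 0.3430.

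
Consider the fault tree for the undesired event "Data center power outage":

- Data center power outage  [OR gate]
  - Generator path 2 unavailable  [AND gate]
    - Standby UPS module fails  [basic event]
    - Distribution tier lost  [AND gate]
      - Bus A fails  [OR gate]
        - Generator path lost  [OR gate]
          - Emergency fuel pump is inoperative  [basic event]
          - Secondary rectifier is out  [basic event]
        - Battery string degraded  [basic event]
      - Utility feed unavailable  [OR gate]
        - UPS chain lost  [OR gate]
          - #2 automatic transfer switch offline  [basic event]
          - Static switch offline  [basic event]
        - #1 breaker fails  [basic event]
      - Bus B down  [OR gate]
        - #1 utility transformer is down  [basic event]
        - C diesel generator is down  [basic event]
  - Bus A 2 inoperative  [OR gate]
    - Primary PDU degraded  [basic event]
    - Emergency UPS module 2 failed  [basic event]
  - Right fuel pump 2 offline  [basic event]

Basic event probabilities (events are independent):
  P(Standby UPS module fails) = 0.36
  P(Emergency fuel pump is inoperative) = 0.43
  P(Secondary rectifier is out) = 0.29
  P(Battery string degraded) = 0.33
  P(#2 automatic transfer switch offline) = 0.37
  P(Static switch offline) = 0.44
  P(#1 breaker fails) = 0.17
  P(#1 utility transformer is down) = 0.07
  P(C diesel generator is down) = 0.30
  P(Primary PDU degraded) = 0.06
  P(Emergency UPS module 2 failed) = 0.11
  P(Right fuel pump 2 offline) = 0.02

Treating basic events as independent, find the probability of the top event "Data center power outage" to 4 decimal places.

P(Generator path lost) [OR] = 1 − (1−0.43) × (1−0.29) = 0.595300
P(Bus A fails) [OR] = 1 − (1−0.595300) × (1−0.33) = 0.728851
P(UPS chain lost) [OR] = 1 − (1−0.37) × (1−0.44) = 0.647200
P(Utility feed unavailable) [OR] = 1 − (1−0.647200) × (1−0.17) = 0.707176
P(Bus B down) [OR] = 1 − (1−0.07) × (1−0.30) = 0.349000
P(Distribution tier lost) [AND] = 0.728851 × 0.707176 × 0.349000 = 0.179884
P(Generator path 2 unavailable) [AND] = 0.36 × 0.179884 = 0.064758
P(Bus A 2 inoperative) [OR] = 1 − (1−0.06) × (1−0.11) = 0.163400
P(Data center power outage) [OR] = 1 − (1−0.064758) × (1−0.163400) × (1−0.02) = 0.233225
Rounded to 4 decimal places: P(Data center power outage) ≈ 0.2332.

0.2332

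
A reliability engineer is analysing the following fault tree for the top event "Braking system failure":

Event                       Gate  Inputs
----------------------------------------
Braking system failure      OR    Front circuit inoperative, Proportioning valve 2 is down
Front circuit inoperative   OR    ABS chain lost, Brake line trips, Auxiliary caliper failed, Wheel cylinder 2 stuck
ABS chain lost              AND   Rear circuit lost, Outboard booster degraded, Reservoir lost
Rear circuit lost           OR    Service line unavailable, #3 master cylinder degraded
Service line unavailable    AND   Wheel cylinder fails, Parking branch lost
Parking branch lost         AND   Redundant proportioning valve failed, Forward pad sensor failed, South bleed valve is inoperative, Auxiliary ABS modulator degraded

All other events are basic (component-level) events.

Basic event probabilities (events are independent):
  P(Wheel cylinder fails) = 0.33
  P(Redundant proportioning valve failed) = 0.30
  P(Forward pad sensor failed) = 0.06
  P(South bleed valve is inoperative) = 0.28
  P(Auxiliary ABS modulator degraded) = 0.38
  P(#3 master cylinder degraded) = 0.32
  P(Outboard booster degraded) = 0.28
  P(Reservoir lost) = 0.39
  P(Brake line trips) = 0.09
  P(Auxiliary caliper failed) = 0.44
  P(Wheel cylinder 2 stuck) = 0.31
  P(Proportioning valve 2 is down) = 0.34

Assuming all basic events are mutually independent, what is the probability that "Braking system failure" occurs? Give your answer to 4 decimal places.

0.7760

P(Parking branch lost) [AND] = 0.30 × 0.06 × 0.28 × 0.38 = 0.001915
P(Service line unavailable) [AND] = 0.33 × 0.001915 = 0.000632
P(Rear circuit lost) [OR] = 1 − (1−0.000632) × (1−0.32) = 0.320430
P(ABS chain lost) [AND] = 0.320430 × 0.28 × 0.39 = 0.034991
P(Front circuit inoperative) [OR] = 1 − (1−0.034991) × (1−0.09) × (1−0.44) × (1−0.31) = 0.660680
P(Braking system failure) [OR] = 1 − (1−0.660680) × (1−0.34) = 0.776049
Rounded to 4 decimal places: P(Braking system failure) ≈ 0.7760.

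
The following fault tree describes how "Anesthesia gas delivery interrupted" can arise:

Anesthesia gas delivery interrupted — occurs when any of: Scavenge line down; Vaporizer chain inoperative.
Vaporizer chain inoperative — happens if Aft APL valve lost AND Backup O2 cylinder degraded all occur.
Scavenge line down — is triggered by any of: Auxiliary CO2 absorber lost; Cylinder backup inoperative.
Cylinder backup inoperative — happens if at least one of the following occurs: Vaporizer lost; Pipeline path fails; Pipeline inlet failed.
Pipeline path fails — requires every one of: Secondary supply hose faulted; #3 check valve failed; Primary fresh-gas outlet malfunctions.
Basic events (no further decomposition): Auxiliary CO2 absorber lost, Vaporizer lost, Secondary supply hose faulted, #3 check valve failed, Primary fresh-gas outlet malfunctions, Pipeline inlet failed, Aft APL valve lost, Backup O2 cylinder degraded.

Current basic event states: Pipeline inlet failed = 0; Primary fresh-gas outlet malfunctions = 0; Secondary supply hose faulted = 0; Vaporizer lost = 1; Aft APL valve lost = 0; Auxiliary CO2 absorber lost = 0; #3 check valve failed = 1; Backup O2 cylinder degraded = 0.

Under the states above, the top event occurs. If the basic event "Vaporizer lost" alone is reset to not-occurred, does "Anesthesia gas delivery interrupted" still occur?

No

Counterfactual: set "Vaporizer lost" to not occurred.
Pipeline path fails [AND]: Secondary supply hose faulted=not, #3 check valve failed=occurs, Primary fresh-gas outlet malfunctions=not → not all inputs occur → does not occur.
Cylinder backup inoperative [OR]: Vaporizer lost=not, Pipeline path fails=not, Pipeline inlet failed=not → no input occurs → does not occur.
Scavenge line down [OR]: Auxiliary CO2 absorber lost=not, Cylinder backup inoperative=not → no input occurs → does not occur.
Vaporizer chain inoperative [AND]: Aft APL valve lost=not, Backup O2 cylinder degraded=not → not all inputs occur → does not occur.
Anesthesia gas delivery interrupted [OR]: Scavenge line down=not, Vaporizer chain inoperative=not → no input occurs → does not occur.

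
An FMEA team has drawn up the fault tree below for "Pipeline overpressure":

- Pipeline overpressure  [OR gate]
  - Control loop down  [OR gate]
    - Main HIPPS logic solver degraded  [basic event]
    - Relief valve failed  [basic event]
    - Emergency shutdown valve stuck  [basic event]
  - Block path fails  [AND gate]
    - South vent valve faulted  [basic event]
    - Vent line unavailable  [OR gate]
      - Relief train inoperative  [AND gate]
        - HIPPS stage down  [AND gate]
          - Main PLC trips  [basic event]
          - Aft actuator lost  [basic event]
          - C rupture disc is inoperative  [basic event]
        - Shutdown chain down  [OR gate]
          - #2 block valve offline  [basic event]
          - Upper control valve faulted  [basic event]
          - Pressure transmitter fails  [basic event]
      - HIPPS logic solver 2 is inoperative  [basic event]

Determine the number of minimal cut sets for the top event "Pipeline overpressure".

Control loop down [OR]: union of children's cut sets → 3 cut set(s).
HIPPS stage down [AND]: one cut set from each child combined → 1 × 1 × 1 = 1 cut set(s).
Shutdown chain down [OR]: union of children's cut sets → 3 cut set(s).
Relief train inoperative [AND]: one cut set from each child combined → 1 × 3 = 3 cut set(s).
Vent line unavailable [OR]: union of children's cut sets → 4 cut set(s).
Block path fails [AND]: one cut set from each child combined → 1 × 4 = 4 cut set(s).
Pipeline overpressure [OR]: union of children's cut sets → 7 cut set(s).
Minimal cut sets: {Main HIPPS logic solver degraded}; {Relief valve failed}; {Emergency shutdown valve stuck}; {#2 block valve offline, Aft actuator lost, C rupture disc is inoperative, Main PLC trips, South vent valve faulted}; {Aft actuator lost, C rupture disc is inoperative, Main PLC trips, South vent valve faulted, Upper control valve faulted}; {Aft actuator lost, C rupture disc is inoperative, Main PLC trips, Pressure transmitter fails, South vent valve faulted}; {HIPPS logic solver 2 is inoperative, South vent valve faulted}.

7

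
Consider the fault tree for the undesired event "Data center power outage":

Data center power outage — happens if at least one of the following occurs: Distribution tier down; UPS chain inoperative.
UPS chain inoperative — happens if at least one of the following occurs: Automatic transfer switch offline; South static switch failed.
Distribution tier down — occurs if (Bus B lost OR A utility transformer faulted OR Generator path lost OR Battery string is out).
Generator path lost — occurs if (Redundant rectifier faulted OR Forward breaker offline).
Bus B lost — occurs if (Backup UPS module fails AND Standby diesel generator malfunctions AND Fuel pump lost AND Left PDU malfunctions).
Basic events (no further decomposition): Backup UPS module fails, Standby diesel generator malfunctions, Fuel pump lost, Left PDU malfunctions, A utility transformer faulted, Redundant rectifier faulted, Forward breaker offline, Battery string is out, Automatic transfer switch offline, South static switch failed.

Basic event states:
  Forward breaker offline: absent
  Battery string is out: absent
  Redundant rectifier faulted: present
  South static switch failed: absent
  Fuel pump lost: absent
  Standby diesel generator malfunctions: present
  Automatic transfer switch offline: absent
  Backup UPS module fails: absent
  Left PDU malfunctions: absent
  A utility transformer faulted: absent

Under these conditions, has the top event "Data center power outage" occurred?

Yes

Bus B lost [AND]: Backup UPS module fails=not, Standby diesel generator malfunctions=occurs, Fuel pump lost=not, Left PDU malfunctions=not → not all inputs occur → does not occur.
Generator path lost [OR]: Redundant rectifier faulted=occurs, Forward breaker offline=not → at least one input occurs → occurs.
Distribution tier down [OR]: Bus B lost=not, A utility transformer faulted=not, Generator path lost=occurs, Battery string is out=not → at least one input occurs → occurs.
UPS chain inoperative [OR]: Automatic transfer switch offline=not, South static switch failed=not → no input occurs → does not occur.
Data center power outage [OR]: Distribution tier down=occurs, UPS chain inoperative=not → at least one input occurs → occurs.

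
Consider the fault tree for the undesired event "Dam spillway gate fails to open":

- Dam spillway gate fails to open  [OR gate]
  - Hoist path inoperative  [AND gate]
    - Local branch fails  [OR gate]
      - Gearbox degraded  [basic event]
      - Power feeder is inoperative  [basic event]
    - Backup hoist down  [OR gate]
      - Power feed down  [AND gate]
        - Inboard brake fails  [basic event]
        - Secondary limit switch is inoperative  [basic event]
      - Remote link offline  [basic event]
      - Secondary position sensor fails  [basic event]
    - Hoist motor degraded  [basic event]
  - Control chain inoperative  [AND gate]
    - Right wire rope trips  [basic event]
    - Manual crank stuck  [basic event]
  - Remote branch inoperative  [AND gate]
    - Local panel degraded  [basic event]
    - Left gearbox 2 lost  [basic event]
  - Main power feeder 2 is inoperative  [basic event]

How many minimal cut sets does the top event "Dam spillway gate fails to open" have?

9

Local branch fails [OR]: union of children's cut sets → 2 cut set(s).
Power feed down [AND]: one cut set from each child combined → 1 × 1 = 1 cut set(s).
Backup hoist down [OR]: union of children's cut sets → 3 cut set(s).
Hoist path inoperative [AND]: one cut set from each child combined → 2 × 3 × 1 = 6 cut set(s).
Control chain inoperative [AND]: one cut set from each child combined → 1 × 1 = 1 cut set(s).
Remote branch inoperative [AND]: one cut set from each child combined → 1 × 1 = 1 cut set(s).
Dam spillway gate fails to open [OR]: union of children's cut sets → 9 cut set(s).
Minimal cut sets: {Gearbox degraded, Hoist motor degraded, Inboard brake fails, Secondary limit switch is inoperative}; {Gearbox degraded, Hoist motor degraded, Remote link offline}; {Gearbox degraded, Hoist motor degraded, Secondary position sensor fails}; {Hoist motor degraded, Inboard brake fails, Power feeder is inoperative, Secondary limit switch is inoperative}; {Hoist motor degraded, Power feeder is inoperative, Remote link offline}; {Hoist motor degraded, Power feeder is inoperative, Secondary position sensor fails}; {Manual crank stuck, Right wire rope trips}; {Left gearbox 2 lost, Local panel degraded}; {Main power feeder 2 is inoperative}.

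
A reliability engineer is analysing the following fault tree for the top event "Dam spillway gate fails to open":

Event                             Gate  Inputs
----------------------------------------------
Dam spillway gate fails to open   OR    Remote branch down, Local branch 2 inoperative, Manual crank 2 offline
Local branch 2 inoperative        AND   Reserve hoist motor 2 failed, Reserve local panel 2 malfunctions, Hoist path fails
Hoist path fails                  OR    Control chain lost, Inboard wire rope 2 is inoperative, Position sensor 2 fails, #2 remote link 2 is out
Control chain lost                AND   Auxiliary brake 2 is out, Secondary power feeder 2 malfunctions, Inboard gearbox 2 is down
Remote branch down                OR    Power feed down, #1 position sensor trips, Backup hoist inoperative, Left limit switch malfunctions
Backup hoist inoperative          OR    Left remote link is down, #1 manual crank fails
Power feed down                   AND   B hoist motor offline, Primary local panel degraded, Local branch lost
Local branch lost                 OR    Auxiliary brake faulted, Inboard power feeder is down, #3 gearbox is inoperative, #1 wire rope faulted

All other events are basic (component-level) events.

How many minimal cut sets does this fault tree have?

Local branch lost [OR]: union of children's cut sets → 4 cut set(s).
Power feed down [AND]: one cut set from each child combined → 1 × 1 × 4 = 4 cut set(s).
Backup hoist inoperative [OR]: union of children's cut sets → 2 cut set(s).
Remote branch down [OR]: union of children's cut sets → 8 cut set(s).
Control chain lost [AND]: one cut set from each child combined → 1 × 1 × 1 = 1 cut set(s).
Hoist path fails [OR]: union of children's cut sets → 4 cut set(s).
Local branch 2 inoperative [AND]: one cut set from each child combined → 1 × 1 × 4 = 4 cut set(s).
Dam spillway gate fails to open [OR]: union of children's cut sets → 13 cut set(s).

13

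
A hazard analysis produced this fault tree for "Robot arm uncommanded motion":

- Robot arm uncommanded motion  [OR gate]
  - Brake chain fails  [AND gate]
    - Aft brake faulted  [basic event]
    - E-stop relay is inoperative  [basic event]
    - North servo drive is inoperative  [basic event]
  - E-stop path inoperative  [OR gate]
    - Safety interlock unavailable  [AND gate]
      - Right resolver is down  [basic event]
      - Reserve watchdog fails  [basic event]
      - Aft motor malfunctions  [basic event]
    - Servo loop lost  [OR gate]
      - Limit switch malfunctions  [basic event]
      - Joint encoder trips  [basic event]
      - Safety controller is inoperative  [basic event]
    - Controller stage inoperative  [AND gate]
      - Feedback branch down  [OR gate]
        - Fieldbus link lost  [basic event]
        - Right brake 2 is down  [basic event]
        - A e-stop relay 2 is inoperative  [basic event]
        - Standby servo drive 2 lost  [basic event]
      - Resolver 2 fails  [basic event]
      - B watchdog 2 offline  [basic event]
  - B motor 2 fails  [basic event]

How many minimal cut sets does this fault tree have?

10

Brake chain fails [AND]: one cut set from each child combined → 1 × 1 × 1 = 1 cut set(s).
Safety interlock unavailable [AND]: one cut set from each child combined → 1 × 1 × 1 = 1 cut set(s).
Servo loop lost [OR]: union of children's cut sets → 3 cut set(s).
Feedback branch down [OR]: union of children's cut sets → 4 cut set(s).
Controller stage inoperative [AND]: one cut set from each child combined → 4 × 1 × 1 = 4 cut set(s).
E-stop path inoperative [OR]: union of children's cut sets → 8 cut set(s).
Robot arm uncommanded motion [OR]: union of children's cut sets → 10 cut set(s).
Minimal cut sets: {Aft brake faulted, E-stop relay is inoperative, North servo drive is inoperative}; {Aft motor malfunctions, Reserve watchdog fails, Right resolver is down}; {Limit switch malfunctions}; {Joint encoder trips}; {Safety controller is inoperative}; {B watchdog 2 offline, Fieldbus link lost, Resolver 2 fails}; {B watchdog 2 offline, Resolver 2 fails, Right brake 2 is down}; {A e-stop relay 2 is inoperative, B watchdog 2 offline, Resolver 2 fails}; {B watchdog 2 offline, Resolver 2 fails, Standby servo drive 2 lost}; {B motor 2 fails}.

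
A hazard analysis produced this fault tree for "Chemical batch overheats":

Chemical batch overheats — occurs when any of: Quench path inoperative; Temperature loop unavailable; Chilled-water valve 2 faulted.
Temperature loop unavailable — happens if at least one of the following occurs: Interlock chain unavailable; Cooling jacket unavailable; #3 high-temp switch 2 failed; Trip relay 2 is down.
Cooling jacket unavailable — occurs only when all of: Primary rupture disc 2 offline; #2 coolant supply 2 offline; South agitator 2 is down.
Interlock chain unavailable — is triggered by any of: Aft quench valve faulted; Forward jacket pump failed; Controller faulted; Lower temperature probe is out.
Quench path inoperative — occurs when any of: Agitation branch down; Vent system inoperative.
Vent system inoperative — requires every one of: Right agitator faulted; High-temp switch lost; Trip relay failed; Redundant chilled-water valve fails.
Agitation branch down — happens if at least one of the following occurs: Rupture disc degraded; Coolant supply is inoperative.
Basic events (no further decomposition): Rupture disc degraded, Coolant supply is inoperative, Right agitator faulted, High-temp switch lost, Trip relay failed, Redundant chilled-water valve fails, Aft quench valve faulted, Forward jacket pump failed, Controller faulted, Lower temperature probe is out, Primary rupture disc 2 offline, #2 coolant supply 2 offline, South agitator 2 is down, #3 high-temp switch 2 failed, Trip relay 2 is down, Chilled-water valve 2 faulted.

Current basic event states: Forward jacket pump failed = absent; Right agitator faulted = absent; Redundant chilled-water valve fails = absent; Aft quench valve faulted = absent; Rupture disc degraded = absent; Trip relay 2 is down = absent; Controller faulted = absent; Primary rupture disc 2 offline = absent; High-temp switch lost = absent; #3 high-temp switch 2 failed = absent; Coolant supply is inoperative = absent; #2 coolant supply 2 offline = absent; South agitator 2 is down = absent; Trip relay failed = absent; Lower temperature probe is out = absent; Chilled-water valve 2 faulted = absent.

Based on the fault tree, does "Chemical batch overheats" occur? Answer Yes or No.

No

Agitation branch down [OR]: Rupture disc degraded=not, Coolant supply is inoperative=not → no input occurs → does not occur.
Vent system inoperative [AND]: Right agitator faulted=not, High-temp switch lost=not, Trip relay failed=not, Redundant chilled-water valve fails=not → not all inputs occur → does not occur.
Quench path inoperative [OR]: Agitation branch down=not, Vent system inoperative=not → no input occurs → does not occur.
Interlock chain unavailable [OR]: Aft quench valve faulted=not, Forward jacket pump failed=not, Controller faulted=not, Lower temperature probe is out=not → no input occurs → does not occur.
Cooling jacket unavailable [AND]: Primary rupture disc 2 offline=not, #2 coolant supply 2 offline=not, South agitator 2 is down=not → not all inputs occur → does not occur.
Temperature loop unavailable [OR]: Interlock chain unavailable=not, Cooling jacket unavailable=not, #3 high-temp switch 2 failed=not, Trip relay 2 is down=not → no input occurs → does not occur.
Chemical batch overheats [OR]: Quench path inoperative=not, Temperature loop unavailable=not, Chilled-water valve 2 faulted=not → no input occurs → does not occur.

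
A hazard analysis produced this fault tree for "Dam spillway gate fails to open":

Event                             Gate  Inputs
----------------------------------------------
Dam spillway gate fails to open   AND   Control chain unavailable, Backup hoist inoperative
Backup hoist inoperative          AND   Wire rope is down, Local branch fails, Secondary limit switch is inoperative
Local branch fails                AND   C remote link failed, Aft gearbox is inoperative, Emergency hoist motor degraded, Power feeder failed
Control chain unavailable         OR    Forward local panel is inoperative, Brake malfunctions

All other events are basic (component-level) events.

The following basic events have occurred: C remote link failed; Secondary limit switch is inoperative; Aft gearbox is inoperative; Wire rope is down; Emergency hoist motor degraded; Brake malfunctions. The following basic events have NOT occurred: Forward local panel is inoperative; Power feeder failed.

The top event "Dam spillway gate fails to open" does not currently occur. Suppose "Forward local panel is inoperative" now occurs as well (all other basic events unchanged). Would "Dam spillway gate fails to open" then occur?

No

Counterfactual: set "Forward local panel is inoperative" to occurred.
Control chain unavailable [OR]: Forward local panel is inoperative=occurs, Brake malfunctions=occurs → at least one input occurs → occurs.
Local branch fails [AND]: C remote link failed=occurs, Aft gearbox is inoperative=occurs, Emergency hoist motor degraded=occurs, Power feeder failed=not → not all inputs occur → does not occur.
Backup hoist inoperative [AND]: Wire rope is down=occurs, Local branch fails=not, Secondary limit switch is inoperative=occurs → not all inputs occur → does not occur.
Dam spillway gate fails to open [AND]: Control chain unavailable=occurs, Backup hoist inoperative=not → not all inputs occur → does not occur.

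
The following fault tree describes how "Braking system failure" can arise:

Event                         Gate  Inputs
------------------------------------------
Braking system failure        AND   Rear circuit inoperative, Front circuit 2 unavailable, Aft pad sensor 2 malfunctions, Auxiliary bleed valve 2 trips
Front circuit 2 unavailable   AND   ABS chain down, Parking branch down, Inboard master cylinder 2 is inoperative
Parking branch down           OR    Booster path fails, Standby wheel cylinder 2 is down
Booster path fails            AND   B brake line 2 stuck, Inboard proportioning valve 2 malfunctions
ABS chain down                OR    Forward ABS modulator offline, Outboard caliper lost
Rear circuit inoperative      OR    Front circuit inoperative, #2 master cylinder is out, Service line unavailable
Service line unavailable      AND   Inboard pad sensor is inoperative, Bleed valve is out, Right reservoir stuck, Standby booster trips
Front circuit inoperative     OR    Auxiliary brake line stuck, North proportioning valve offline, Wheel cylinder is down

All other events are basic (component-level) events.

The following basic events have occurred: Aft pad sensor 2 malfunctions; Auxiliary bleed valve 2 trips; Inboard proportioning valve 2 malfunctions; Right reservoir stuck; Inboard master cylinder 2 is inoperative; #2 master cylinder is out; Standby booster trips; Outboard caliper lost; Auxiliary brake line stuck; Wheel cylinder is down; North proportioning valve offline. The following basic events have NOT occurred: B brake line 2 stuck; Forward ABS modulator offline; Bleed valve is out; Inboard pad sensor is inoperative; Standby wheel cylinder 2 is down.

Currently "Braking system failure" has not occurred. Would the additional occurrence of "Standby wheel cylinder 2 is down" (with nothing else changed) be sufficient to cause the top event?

Yes

Counterfactual: set "Standby wheel cylinder 2 is down" to occurred.
Front circuit inoperative [OR]: Auxiliary brake line stuck=occurs, North proportioning valve offline=occurs, Wheel cylinder is down=occurs → at least one input occurs → occurs.
Service line unavailable [AND]: Inboard pad sensor is inoperative=not, Bleed valve is out=not, Right reservoir stuck=occurs, Standby booster trips=occurs → not all inputs occur → does not occur.
Rear circuit inoperative [OR]: Front circuit inoperative=occurs, #2 master cylinder is out=occurs, Service line unavailable=not → at least one input occurs → occurs.
ABS chain down [OR]: Forward ABS modulator offline=not, Outboard caliper lost=occurs → at least one input occurs → occurs.
Booster path fails [AND]: B brake line 2 stuck=not, Inboard proportioning valve 2 malfunctions=occurs → not all inputs occur → does not occur.
Parking branch down [OR]: Booster path fails=not, Standby wheel cylinder 2 is down=occurs → at least one input occurs → occurs.
Front circuit 2 unavailable [AND]: ABS chain down=occurs, Parking branch down=occurs, Inboard master cylinder 2 is inoperative=occurs → all inputs occur → occurs.
Braking system failure [AND]: Rear circuit inoperative=occurs, Front circuit 2 unavailable=occurs, Aft pad sensor 2 malfunctions=occurs, Auxiliary bleed valve 2 trips=occurs → all inputs occur → occurs.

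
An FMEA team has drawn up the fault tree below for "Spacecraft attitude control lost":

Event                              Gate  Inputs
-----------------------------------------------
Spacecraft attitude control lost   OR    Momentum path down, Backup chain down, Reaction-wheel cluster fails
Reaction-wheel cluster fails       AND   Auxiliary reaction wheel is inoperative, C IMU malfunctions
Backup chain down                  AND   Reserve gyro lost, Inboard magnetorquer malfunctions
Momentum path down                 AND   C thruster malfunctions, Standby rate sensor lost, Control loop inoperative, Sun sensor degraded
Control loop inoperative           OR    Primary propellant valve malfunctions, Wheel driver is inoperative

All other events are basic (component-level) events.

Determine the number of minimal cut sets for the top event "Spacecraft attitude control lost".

4

Control loop inoperative [OR]: union of children's cut sets → 2 cut set(s).
Momentum path down [AND]: one cut set from each child combined → 1 × 1 × 2 × 1 = 2 cut set(s).
Backup chain down [AND]: one cut set from each child combined → 1 × 1 = 1 cut set(s).
Reaction-wheel cluster fails [AND]: one cut set from each child combined → 1 × 1 = 1 cut set(s).
Spacecraft attitude control lost [OR]: union of children's cut sets → 4 cut set(s).
Minimal cut sets: {C thruster malfunctions, Primary propellant valve malfunctions, Standby rate sensor lost, Sun sensor degraded}; {C thruster malfunctions, Standby rate sensor lost, Sun sensor degraded, Wheel driver is inoperative}; {Inboard magnetorquer malfunctions, Reserve gyro lost}; {Auxiliary reaction wheel is inoperative, C IMU malfunctions}.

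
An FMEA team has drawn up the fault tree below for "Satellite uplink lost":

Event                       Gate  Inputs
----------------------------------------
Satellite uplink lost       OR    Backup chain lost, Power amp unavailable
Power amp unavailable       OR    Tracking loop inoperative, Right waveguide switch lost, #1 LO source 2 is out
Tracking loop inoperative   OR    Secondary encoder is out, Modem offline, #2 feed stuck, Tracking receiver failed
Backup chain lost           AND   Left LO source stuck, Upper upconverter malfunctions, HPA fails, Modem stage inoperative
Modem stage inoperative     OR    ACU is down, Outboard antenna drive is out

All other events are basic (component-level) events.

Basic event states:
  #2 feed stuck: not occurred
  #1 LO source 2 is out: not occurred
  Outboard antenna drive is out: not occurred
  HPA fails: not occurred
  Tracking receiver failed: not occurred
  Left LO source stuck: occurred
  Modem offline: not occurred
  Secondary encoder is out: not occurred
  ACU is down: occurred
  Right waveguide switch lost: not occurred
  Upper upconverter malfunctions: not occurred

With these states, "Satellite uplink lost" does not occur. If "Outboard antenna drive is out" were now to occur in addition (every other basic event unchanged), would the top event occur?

Counterfactual: set "Outboard antenna drive is out" to occurred.
Modem stage inoperative [OR]: ACU is down=occurs, Outboard antenna drive is out=occurs → at least one input occurs → occurs.
Backup chain lost [AND]: Left LO source stuck=occurs, Upper upconverter malfunctions=not, HPA fails=not, Modem stage inoperative=occurs → not all inputs occur → does not occur.
Tracking loop inoperative [OR]: Secondary encoder is out=not, Modem offline=not, #2 feed stuck=not, Tracking receiver failed=not → no input occurs → does not occur.
Power amp unavailable [OR]: Tracking loop inoperative=not, Right waveguide switch lost=not, #1 LO source 2 is out=not → no input occurs → does not occur.
Satellite uplink lost [OR]: Backup chain lost=not, Power amp unavailable=not → no input occurs → does not occur.

No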